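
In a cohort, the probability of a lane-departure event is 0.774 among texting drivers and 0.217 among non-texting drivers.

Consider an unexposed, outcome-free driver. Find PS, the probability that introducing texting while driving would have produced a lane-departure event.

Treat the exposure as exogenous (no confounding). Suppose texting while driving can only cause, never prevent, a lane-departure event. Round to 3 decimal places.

PS ≈ 0.711

Let p₁ = 0.774, p₀ = 0.217.
Under exogeneity and monotonicity, PS = (p₁ − p₀) / (1 − p₀).
PS = (0.774 − 0.217) / (1 − 0.217) = 0.557 / 0.783 ≈ 0.7114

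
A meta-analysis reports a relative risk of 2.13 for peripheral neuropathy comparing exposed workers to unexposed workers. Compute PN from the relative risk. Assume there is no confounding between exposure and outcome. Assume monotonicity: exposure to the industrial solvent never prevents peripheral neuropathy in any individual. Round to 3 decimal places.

Under exogeneity and monotonicity, PN = (RR − 1) / RR = 1 − 1/RR.
PN = (2.13 − 1) / 2.13 = 1.13 / 2.13 ≈ 0.5305

PN ≈ 0.531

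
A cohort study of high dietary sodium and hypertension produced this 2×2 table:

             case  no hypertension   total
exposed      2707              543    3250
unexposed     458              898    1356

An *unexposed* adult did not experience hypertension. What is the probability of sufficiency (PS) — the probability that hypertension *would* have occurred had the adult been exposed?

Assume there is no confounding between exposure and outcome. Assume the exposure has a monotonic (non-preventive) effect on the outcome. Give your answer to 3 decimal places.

PS ≈ 0.748

p₁ = P(outcome | exposed) = 2707/3250 = 0.83292
p₀ = P(outcome | unexposed) = 458/1356 = 0.33776
Under exogeneity and monotonicity, PS = (p₁ − p₀)/(1 − p₀).
PS = (0.83292 − 0.33776) / 0.66224 ≈ 0.7477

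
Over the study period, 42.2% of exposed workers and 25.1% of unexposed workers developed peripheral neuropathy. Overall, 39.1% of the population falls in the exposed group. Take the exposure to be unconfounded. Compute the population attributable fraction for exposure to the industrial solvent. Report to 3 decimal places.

p₁ = 0.422, p₀ = 0.251.
Overall risk P(Y=1) = π·p₁ + (1−π)·p₀ = 0.391×0.422 + 0.609×0.251 = 0.31786.
Under exogeneity, PAF = [P(Y=1) − p₀] / P(Y=1).
PAF = (0.31786 − 0.251) / 0.31786 ≈ 0.2103

PAF ≈ 0.210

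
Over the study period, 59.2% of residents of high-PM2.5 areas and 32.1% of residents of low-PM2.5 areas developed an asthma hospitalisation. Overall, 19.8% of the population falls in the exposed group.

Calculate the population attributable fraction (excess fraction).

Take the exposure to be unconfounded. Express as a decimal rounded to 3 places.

p₁ = 0.592, p₀ = 0.321.
Overall risk P(Y=1) = π·p₁ + (1−π)·p₀ = 0.198×0.592 + 0.802×0.321 = 0.37466.
Under exogeneity, PAF = [P(Y=1) − p₀] / P(Y=1).
PAF = (0.37466 − 0.321) / 0.37466 ≈ 0.1432

PAF ≈ 0.143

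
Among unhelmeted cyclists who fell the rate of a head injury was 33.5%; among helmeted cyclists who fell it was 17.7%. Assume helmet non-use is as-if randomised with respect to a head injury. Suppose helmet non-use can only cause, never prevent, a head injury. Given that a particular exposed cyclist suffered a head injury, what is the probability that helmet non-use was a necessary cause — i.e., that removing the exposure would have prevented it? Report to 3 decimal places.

p₁ = 0.335, p₀ = 0.177.
Under exogeneity and monotonicity, PN = (p₁ − p₀) / p₁.
PN = (0.335 − 0.177) / 0.335 = 0.158 / 0.335 ≈ 0.4716

PN ≈ 0.472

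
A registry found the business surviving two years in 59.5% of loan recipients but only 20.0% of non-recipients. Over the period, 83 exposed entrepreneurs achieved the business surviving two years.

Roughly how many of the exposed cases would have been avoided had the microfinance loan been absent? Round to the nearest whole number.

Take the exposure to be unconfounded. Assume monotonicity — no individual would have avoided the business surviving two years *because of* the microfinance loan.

about 55 cases

p₁ = 0.595, p₀ = 0.2.
PN = (p₁ − p₀)/p₁ = (0.595 − 0.2) / 0.595 ≈ 0.66387.
Attributable cases ≈ PN × (exposed cases) = 0.66387 × 83 ≈ 55.10.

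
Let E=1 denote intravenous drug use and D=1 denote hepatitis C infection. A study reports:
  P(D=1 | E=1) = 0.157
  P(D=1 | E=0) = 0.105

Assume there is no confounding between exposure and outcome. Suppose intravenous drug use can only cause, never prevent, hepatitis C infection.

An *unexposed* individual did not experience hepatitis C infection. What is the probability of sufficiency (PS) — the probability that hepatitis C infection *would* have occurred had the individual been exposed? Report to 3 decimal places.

Let p₁ = 0.157, p₀ = 0.105.
Under exogeneity and monotonicity, PS = (p₁ − p₀) / (1 − p₀).
PS = (0.157 − 0.105) / (1 − 0.105) = 0.052 / 0.895 ≈ 0.0581

PS ≈ 0.058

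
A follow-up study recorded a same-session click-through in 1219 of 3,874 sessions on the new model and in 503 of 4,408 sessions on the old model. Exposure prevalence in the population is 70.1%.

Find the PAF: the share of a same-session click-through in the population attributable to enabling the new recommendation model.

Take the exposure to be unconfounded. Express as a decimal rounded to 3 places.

PAF ≈ 0.552

p₁ = P(outcome | exposed) = 1219/3874 = 0.31466
p₀ = P(outcome | unexposed) = 503/4408 = 0.11411
Overall risk P(Y=1) = π·p₁ + (1−π)·p₀ = 0.701×0.31466 + 0.299×0.11411 = 0.2547.
Under exogeneity, PAF = [P(Y=1) − p₀] / P(Y=1).
PAF = (0.2547 − 0.11411) / 0.2547 ≈ 0.5520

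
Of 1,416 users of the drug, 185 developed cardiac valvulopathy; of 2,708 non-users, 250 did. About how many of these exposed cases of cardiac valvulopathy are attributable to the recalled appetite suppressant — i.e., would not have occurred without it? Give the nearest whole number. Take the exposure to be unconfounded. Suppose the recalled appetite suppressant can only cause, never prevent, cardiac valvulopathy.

p₁ = P(outcome | exposed) = 185/1416 = 0.13065
p₀ = P(outcome | unexposed) = 250/2708 = 0.092319
PN = (p₁ − p₀)/p₁ = (0.13065 − 0.092319) / 0.13065 ≈ 0.29338.
Attributable cases ≈ PN × (exposed cases) = 0.29338 × 185 ≈ 54.28.

about 54 cases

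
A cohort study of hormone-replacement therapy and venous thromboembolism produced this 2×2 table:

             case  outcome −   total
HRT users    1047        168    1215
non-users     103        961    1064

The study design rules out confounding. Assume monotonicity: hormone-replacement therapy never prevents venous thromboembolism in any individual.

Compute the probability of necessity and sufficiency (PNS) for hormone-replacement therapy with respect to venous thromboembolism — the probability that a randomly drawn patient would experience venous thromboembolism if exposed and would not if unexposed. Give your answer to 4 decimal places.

PNS ≈ 0.7649

p₁ = P(outcome | exposed) = 1047/1215 = 0.86173
p₀ = P(outcome | unexposed) = 103/1064 = 0.096805
Under exogeneity and monotonicity, PNS = p₁ − p₀.
PNS = 0.86173 − 0.096805 = 0.76492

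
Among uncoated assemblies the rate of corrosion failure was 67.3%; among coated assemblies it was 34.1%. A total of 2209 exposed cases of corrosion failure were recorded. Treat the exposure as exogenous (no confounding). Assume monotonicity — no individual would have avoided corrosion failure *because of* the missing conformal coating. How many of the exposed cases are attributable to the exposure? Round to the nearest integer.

about 1090 cases

p₁ = 0.673, p₀ = 0.341.
PN = (p₁ − p₀)/p₁ = (0.673 − 0.341) / 0.673 ≈ 0.49331.
Attributable cases ≈ PN × (exposed cases) = 0.49331 × 2209 ≈ 1089.73.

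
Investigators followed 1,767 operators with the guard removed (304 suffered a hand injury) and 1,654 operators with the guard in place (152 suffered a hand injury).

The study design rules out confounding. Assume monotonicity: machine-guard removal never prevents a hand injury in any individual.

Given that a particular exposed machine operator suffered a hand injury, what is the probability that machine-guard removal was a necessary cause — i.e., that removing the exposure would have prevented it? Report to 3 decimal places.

p₁ = P(outcome | exposed) = 304/1767 = 0.17204
p₀ = P(outcome | unexposed) = 152/1654 = 0.091898
Under exogeneity and monotonicity, PN = (p₁ − p₀) / p₁.
PN = (0.17204 − 0.091898) / 0.17204 = 0.080145 / 0.17204 ≈ 0.4658

PN ≈ 0.466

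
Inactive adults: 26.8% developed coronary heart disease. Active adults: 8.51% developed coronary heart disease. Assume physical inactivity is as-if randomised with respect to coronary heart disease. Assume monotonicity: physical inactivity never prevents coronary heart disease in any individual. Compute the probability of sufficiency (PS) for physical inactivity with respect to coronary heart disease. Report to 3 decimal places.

p₁ = 0.268, p₀ = 0.0851.
Under exogeneity and monotonicity, PS = (p₁ − p₀) / (1 − p₀).
PS = (0.268 − 0.0851) / (1 − 0.0851) = 0.1829 / 0.9149 ≈ 0.1999

PS ≈ 0.200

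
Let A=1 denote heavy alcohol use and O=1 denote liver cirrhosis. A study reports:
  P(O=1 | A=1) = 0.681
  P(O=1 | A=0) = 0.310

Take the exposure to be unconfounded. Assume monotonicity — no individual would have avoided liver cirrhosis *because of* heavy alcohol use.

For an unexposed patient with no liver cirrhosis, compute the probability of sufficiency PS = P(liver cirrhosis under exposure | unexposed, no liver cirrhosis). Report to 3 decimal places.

Let p₁ = 0.681, p₀ = 0.31.
Under exogeneity and monotonicity, PS = (p₁ − p₀) / (1 − p₀).
PS = (0.681 − 0.31) / (1 − 0.31) = 0.371 / 0.69 ≈ 0.5377

PS ≈ 0.538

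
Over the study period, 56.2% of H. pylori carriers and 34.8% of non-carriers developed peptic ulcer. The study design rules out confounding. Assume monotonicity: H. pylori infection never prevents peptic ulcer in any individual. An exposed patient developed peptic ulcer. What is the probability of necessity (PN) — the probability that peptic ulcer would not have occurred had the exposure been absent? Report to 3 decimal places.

p₁ = 0.562, p₀ = 0.348.
Under exogeneity and monotonicity, PN = (p₁ − p₀) / p₁.
PN = (0.562 − 0.348) / 0.562 = 0.214 / 0.562 ≈ 0.3808

PN ≈ 0.381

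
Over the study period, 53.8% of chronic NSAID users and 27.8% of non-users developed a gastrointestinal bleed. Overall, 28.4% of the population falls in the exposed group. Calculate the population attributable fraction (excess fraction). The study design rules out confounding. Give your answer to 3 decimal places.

p₁ = 0.538, p₀ = 0.278.
Overall risk P(Y=1) = π·p₁ + (1−π)·p₀ = 0.284×0.538 + 0.716×0.278 = 0.35184.
Under exogeneity, PAF = [P(Y=1) − p₀] / P(Y=1).
PAF = (0.35184 − 0.278) / 0.35184 ≈ 0.2099

PAF ≈ 0.210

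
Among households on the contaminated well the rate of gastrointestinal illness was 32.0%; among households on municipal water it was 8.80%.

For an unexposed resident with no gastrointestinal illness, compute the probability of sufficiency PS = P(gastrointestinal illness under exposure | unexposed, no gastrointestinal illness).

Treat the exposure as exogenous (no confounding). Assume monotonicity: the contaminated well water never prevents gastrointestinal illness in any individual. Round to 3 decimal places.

p₁ = 0.32, p₀ = 0.088.
Under exogeneity and monotonicity, PS = (p₁ − p₀) / (1 − p₀).
PS = (0.32 − 0.088) / (1 − 0.088) = 0.232 / 0.912 ≈ 0.2544

PS ≈ 0.254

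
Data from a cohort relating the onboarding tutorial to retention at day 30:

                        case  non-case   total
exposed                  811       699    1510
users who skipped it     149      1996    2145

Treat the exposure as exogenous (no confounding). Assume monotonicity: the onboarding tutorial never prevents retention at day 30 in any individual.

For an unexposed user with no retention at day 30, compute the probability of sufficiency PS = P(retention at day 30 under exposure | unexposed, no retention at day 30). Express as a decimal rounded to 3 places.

PS ≈ 0.503

p₁ = P(outcome | exposed) = 811/1510 = 0.53709
p₀ = P(outcome | unexposed) = 149/2145 = 0.069464
Under exogeneity and monotonicity, PS = (p₁ − p₀) / (1 − p₀).
PS = (0.53709 − 0.069464) / (1 − 0.069464) = 0.46762 / 0.93054 ≈ 0.5025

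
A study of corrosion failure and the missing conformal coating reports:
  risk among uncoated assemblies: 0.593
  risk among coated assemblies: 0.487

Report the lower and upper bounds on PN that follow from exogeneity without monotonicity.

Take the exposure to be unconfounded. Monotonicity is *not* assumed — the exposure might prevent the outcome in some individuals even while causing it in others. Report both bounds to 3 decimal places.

Let p₁ = 0.593, p₀ = 0.487.
Under exogeneity alone the bounds on PN are max{0,(p₁−p₀)/p₁} ≤ PN ≤ min{1,(1−p₀)/p₁}.
  lower = (p₁ − p₀)/p₁ = 0.106 / 0.593 ≈ 0.1788
  upper = min{1, (1 − p₀)/p₁} = 0.513 / 0.593 ≈ 0.8651

0.179 ≤ PN ≤ 0.865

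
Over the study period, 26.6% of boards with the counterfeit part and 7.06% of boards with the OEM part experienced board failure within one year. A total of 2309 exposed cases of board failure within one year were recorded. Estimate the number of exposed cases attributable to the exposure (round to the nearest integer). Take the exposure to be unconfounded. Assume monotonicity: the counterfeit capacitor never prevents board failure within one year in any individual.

p₁ = 0.266, p₀ = 0.0706.
PN = (p₁ − p₀)/p₁ = (0.266 − 0.0706) / 0.266 ≈ 0.73459.
Attributable cases ≈ PN × (exposed cases) = 0.73459 × 2309 ≈ 1696.16.

about 1696 cases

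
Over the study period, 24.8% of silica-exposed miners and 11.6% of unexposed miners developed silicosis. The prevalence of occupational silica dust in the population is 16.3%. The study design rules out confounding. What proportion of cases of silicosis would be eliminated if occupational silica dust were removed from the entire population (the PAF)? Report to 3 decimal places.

PAF ≈ 0.156

p₁ = 0.248, p₀ = 0.116.
Overall risk P(Y=1) = π·p₁ + (1−π)·p₀ = 0.163×0.248 + 0.837×0.116 = 0.13752.
Under exogeneity, PAF = [P(Y=1) − p₀] / P(Y=1).
PAF = (0.13752 − 0.116) / 0.13752 ≈ 0.1565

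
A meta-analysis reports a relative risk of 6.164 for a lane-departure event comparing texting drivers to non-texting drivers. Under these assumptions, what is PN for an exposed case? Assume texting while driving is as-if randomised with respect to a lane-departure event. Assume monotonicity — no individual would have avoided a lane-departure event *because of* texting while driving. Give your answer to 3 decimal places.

Under exogeneity and monotonicity, PN = (RR − 1) / RR = 1 − 1/RR.
PN = (6.164 − 1) / 6.164 = 5.164 / 6.164 ≈ 0.8378

PN ≈ 0.838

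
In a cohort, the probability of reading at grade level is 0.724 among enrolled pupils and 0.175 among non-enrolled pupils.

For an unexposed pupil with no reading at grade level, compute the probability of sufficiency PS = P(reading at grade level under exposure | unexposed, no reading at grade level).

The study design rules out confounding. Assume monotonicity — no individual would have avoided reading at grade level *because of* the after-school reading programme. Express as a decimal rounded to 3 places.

PS ≈ 0.665

Let p₁ = 0.724, p₀ = 0.175.
Under exogeneity and monotonicity, PS = (p₁ − p₀) / (1 − p₀).
PS = (0.724 − 0.175) / (1 − 0.175) = 0.549 / 0.825 ≈ 0.6655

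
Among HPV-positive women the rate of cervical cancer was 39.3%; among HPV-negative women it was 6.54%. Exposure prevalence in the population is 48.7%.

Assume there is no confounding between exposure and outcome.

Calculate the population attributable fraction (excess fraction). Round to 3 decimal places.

PAF ≈ 0.709

p₁ = 0.393, p₀ = 0.0654.
Overall risk P(Y=1) = π·p₁ + (1−π)·p₀ = 0.487×0.393 + 0.513×0.0654 = 0.22494.
Under exogeneity, PAF = [P(Y=1) − p₀] / P(Y=1).
PAF = (0.22494 − 0.0654) / 0.22494 ≈ 0.7093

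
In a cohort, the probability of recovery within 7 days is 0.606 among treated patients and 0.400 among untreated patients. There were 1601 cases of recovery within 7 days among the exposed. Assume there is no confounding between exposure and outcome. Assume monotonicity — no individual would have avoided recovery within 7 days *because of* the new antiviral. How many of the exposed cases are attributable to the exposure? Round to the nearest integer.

about 544 cases

Let p₁ = 0.606, p₀ = 0.4.
PN = (p₁ − p₀)/p₁ = (0.606 − 0.4) / 0.606 ≈ 0.33993.
Attributable cases ≈ PN × (exposed cases) = 0.33993 × 1601 ≈ 544.23.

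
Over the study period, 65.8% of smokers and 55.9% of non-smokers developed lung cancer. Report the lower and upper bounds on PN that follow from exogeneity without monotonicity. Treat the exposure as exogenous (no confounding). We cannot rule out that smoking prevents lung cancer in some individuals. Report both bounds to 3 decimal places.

p₁ = 0.658, p₀ = 0.559.
Under exogeneity alone the bounds on PN are max{0,(p₁−p₀)/p₁} ≤ PN ≤ min{1,(1−p₀)/p₁}.
  lower = (p₁ − p₀)/p₁ = 0.099 / 0.658 ≈ 0.1505
  upper = min{1, (1 − p₀)/p₁} = 0.441 / 0.658 ≈ 0.6702

0.150 ≤ PN ≤ 0.670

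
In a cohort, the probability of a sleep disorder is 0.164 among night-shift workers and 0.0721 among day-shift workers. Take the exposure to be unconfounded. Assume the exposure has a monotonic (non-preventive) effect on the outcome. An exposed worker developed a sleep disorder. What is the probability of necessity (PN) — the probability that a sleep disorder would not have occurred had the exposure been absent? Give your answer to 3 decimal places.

PN ≈ 0.560

Let p₁ = 0.164, p₀ = 0.0721.
Under exogeneity and monotonicity, PN = (p₁ − p₀) / p₁.
PN = (0.164 − 0.0721) / 0.164 = 0.0919 / 0.164 ≈ 0.5604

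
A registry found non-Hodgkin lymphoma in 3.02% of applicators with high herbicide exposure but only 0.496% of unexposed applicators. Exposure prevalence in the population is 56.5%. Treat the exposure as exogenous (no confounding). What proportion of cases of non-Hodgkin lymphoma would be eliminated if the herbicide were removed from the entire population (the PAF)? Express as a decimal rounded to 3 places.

p₁ = 0.0302, p₀ = 0.00496.
Overall risk P(Y=1) = π·p₁ + (1−π)·p₀ = 0.565×0.0302 + 0.435×0.00496 = 0.019221.
Under exogeneity, PAF = [P(Y=1) − p₀] / P(Y=1).
PAF = (0.019221 − 0.00496) / 0.019221 ≈ 0.7419

PAF ≈ 0.742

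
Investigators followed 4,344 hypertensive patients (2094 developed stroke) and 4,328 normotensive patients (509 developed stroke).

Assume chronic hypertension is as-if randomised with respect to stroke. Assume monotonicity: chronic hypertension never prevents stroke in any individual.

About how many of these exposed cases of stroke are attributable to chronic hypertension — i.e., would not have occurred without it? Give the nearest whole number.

p₁ = P(outcome | exposed) = 2094/4344 = 0.48204
p₀ = P(outcome | unexposed) = 509/4328 = 0.11761
PN = (p₁ − p₀)/p₁ = (0.48204 − 0.11761) / 0.48204 ≈ 0.75603.
Attributable cases ≈ PN × (exposed cases) = 0.75603 × 2094 ≈ 1583.12.

about 1583 cases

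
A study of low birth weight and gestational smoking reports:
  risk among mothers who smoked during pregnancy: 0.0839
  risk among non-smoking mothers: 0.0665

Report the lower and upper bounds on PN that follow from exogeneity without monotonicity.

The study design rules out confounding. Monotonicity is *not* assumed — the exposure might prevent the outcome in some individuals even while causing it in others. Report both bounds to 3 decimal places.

0.207 ≤ PN ≤ 1.000

Let p₁ = 0.0839, p₀ = 0.0665.
Under exogeneity alone the bounds on PN are max{0,(p₁−p₀)/p₁} ≤ PN ≤ min{1,(1−p₀)/p₁}.
  lower = (p₁ − p₀)/p₁ = 0.0174 / 0.0839 ≈ 0.2074
  upper = min{1, (1 − p₀)/p₁} = 0.9335 / 0.0839 ≈ 11.1263 → capped at 1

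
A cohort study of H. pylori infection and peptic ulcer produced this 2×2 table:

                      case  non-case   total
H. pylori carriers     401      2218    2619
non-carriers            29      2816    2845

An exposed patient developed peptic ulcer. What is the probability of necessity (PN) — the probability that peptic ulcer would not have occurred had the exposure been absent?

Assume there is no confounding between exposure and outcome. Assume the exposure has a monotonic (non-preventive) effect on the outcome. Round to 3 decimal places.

PN ≈ 0.933

p₁ = P(outcome | exposed) = 401/2619 = 0.15311
p₀ = P(outcome | unexposed) = 29/2845 = 0.010193
Under exogeneity and monotonicity, PN = (p₁ − p₀)/p₁.
PN = (0.15311 − 0.010193) / 0.15311 ≈ 0.9334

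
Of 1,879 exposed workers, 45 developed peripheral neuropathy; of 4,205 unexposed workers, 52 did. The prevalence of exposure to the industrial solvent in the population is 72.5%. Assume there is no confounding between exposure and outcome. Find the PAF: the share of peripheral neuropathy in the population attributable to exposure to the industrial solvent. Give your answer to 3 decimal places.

PAF ≈ 0.404

p₁ = P(outcome | exposed) = 45/1879 = 0.023949
p₀ = P(outcome | unexposed) = 52/4205 = 0.012366
Overall risk P(Y=1) = π·p₁ + (1−π)·p₀ = 0.725×0.023949 + 0.275×0.012366 = 0.020764.
Under exogeneity, PAF = [P(Y=1) − p₀] / P(Y=1).
PAF = (0.020764 − 0.012366) / 0.020764 ≈ 0.4044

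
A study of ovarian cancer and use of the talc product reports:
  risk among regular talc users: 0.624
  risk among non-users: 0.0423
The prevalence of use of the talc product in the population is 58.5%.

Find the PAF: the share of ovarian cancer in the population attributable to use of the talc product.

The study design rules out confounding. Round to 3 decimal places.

Let p₁ = 0.624, p₀ = 0.0423.
Overall risk P(Y=1) = π·p₁ + (1−π)·p₀ = 0.585×0.624 + 0.415×0.0423 = 0.38259.
Under exogeneity, PAF = [P(Y=1) − p₀] / P(Y=1).
PAF = (0.38259 − 0.0423) / 0.38259 ≈ 0.8894

PAF ≈ 0.889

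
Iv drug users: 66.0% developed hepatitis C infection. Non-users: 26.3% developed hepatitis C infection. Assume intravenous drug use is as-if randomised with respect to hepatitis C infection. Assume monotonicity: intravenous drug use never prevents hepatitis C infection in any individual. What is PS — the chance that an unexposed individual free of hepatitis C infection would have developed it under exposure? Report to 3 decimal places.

p₁ = 0.66, p₀ = 0.263.
Under exogeneity and monotonicity, PS = (p₁ − p₀) / (1 − p₀).
PS = (0.66 − 0.263) / (1 − 0.263) = 0.397 / 0.737 ≈ 0.5387

PS ≈ 0.539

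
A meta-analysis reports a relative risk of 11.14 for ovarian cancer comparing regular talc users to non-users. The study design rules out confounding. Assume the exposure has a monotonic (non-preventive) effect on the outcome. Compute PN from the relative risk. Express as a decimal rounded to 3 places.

Under exogeneity and monotonicity, PN = (RR − 1) / RR = 1 − 1/RR.
PN = (11.14 − 1) / 11.14 = 10.14 / 11.14 ≈ 0.9102

PN ≈ 0.910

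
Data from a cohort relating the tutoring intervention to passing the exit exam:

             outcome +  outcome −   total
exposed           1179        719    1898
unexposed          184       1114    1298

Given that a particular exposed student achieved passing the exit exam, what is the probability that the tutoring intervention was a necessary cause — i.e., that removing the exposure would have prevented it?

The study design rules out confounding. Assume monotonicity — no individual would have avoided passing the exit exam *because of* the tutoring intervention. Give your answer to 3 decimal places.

p₁ = P(outcome | exposed) = 1179/1898 = 0.62118
p₀ = P(outcome | unexposed) = 184/1298 = 0.14176
Under exogeneity and monotonicity, PN = (p₁ − p₀) / p₁.
PN = (0.62118 − 0.14176) / 0.62118 = 0.47942 / 0.62118 ≈ 0.7718

PN ≈ 0.772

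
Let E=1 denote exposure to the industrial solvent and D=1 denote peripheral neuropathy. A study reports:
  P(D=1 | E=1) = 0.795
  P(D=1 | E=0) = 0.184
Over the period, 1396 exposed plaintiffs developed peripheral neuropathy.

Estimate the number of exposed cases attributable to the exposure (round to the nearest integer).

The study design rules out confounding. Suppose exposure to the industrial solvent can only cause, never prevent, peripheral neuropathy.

about 1073 cases

Let p₁ = 0.795, p₀ = 0.184.
PN = (p₁ − p₀)/p₁ = (0.795 − 0.184) / 0.795 ≈ 0.76855.
Attributable cases ≈ PN × (exposed cases) = 0.76855 × 1396 ≈ 1072.90.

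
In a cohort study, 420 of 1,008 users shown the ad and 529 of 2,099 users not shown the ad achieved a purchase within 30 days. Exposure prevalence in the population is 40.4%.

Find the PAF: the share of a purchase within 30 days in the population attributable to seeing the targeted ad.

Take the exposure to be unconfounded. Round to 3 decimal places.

PAF ≈ 0.209

p₁ = P(outcome | exposed) = 420/1008 = 0.41667
p₀ = P(outcome | unexposed) = 529/2099 = 0.25202
Overall risk P(Y=1) = π·p₁ + (1−π)·p₀ = 0.404×0.41667 + 0.596×0.25202 = 0.31854.
Under exogeneity, PAF = [P(Y=1) − p₀] / P(Y=1).
PAF = (0.31854 − 0.25202) / 0.31854 ≈ 0.2088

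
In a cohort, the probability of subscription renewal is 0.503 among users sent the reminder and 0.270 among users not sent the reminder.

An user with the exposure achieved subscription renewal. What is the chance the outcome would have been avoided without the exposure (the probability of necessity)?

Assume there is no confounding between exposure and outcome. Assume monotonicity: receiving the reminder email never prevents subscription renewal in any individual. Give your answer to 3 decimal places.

Let p₁ = 0.503, p₀ = 0.27.
Under exogeneity and monotonicity, PN = (p₁ − p₀) / p₁.
PN = (0.503 − 0.27) / 0.503 = 0.233 / 0.503 ≈ 0.4632

PN ≈ 0.463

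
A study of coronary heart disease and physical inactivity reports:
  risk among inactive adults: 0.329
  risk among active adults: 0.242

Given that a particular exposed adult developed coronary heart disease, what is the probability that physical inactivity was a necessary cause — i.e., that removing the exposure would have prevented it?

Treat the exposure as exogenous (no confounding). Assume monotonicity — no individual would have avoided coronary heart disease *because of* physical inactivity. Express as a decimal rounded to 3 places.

PN ≈ 0.264

Let p₁ = 0.329, p₀ = 0.242.
Under exogeneity and monotonicity, PN = (p₁ − p₀) / p₁.
PN = (0.329 − 0.242) / 0.329 = 0.087 / 0.329 ≈ 0.2644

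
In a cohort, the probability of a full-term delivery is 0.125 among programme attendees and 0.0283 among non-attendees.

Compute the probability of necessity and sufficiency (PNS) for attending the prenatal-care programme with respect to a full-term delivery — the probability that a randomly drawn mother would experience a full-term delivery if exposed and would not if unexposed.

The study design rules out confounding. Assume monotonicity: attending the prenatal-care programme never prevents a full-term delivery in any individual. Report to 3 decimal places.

Let p₁ = 0.125, p₀ = 0.0283.
Under exogeneity and monotonicity, PNS = p₁ − p₀.
PNS = 0.125 − 0.0283 = 0.0967

PNS ≈ 0.097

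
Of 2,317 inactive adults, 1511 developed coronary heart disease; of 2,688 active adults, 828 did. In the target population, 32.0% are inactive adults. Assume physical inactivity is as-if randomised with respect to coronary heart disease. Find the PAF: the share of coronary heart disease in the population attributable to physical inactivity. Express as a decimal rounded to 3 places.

PAF ≈ 0.263

p₁ = P(outcome | exposed) = 1511/2317 = 0.65214
p₀ = P(outcome | unexposed) = 828/2688 = 0.30804
Overall risk P(Y=1) = π·p₁ + (1−π)·p₀ = 0.32×0.65214 + 0.68×0.30804 = 0.41815.
Under exogeneity, PAF = [P(Y=1) − p₀] / P(Y=1).
PAF = (0.41815 − 0.30804) / 0.41815 ≈ 0.2633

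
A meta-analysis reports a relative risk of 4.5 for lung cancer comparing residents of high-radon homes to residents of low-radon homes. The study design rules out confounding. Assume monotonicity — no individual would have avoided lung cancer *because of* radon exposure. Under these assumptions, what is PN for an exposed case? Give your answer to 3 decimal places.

PN ≈ 0.778

Under exogeneity and monotonicity, PN = (RR − 1) / RR = 1 − 1/RR.
PN = (4.5 − 1) / 4.5 = 3.5 / 4.5 ≈ 0.7778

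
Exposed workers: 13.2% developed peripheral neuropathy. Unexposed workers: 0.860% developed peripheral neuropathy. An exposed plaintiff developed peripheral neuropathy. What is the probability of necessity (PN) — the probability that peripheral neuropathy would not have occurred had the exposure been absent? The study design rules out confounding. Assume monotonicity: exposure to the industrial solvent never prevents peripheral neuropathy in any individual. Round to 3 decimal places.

p₁ = 0.132, p₀ = 0.0086.
Under exogeneity and monotonicity, PN = (p₁ − p₀) / p₁.
PN = (0.132 − 0.0086) / 0.132 = 0.1234 / 0.132 ≈ 0.9348

PN ≈ 0.935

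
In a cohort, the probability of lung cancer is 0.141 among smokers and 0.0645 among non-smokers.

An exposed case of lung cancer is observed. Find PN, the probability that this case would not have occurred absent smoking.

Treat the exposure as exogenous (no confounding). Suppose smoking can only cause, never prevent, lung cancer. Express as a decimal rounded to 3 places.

PN ≈ 0.543

Let p₁ = 0.141, p₀ = 0.0645.
Under exogeneity and monotonicity, PN = (p₁ − p₀) / p₁.
PN = (0.141 − 0.0645) / 0.141 = 0.0765 / 0.141 ≈ 0.5426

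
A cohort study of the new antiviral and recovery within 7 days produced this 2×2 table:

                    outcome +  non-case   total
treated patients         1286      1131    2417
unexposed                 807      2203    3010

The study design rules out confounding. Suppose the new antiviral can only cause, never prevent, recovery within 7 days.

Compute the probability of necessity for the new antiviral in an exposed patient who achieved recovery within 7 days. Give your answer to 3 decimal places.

p₁ = P(outcome | exposed) = 1286/2417 = 0.53206
p₀ = P(outcome | unexposed) = 807/3010 = 0.26811
Under exogeneity and monotonicity, PN = (p₁ − p₀)/p₁.
PN = (0.53206 − 0.26811) / 0.53206 ≈ 0.4961

PN ≈ 0.496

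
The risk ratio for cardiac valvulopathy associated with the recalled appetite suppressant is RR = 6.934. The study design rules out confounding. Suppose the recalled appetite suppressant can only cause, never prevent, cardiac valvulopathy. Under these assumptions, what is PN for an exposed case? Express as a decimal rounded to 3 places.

Under exogeneity and monotonicity, PN = (RR − 1) / RR = 1 − 1/RR.
PN = (6.934 − 1) / 6.934 = 5.934 / 6.934 ≈ 0.8558

PN ≈ 0.856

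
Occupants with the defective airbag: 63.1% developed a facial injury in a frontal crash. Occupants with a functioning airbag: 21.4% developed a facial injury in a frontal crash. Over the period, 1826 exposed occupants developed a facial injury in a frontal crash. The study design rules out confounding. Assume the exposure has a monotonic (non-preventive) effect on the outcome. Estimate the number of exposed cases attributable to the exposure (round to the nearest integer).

about 1207 cases

p₁ = 0.631, p₀ = 0.214.
PN = (p₁ − p₀)/p₁ = (0.631 − 0.214) / 0.631 ≈ 0.66086.
Attributable cases ≈ PN × (exposed cases) = 0.66086 × 1826 ≈ 1206.72.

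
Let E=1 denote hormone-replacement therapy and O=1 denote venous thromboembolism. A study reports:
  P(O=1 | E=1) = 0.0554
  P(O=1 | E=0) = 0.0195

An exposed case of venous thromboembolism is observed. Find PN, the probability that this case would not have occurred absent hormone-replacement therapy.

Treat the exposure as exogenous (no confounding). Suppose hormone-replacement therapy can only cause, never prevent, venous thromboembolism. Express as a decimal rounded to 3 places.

Let p₁ = 0.0554, p₀ = 0.0195.
Under exogeneity and monotonicity, PN = (p₁ − p₀) / p₁.
PN = (0.0554 − 0.0195) / 0.0554 = 0.0359 / 0.0554 ≈ 0.6480

PN ≈ 0.648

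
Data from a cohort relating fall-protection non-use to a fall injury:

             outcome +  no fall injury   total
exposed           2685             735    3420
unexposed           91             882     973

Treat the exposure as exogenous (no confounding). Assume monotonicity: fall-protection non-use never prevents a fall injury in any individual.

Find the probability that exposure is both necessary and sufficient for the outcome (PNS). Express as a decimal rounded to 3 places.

p₁ = P(outcome | exposed) = 2685/3420 = 0.78509
p₀ = P(outcome | unexposed) = 91/973 = 0.093525
Under exogeneity and monotonicity, PNS = p₁ − p₀.
PNS = 0.78509 − 0.093525 = 0.69156

PNS ≈ 0.692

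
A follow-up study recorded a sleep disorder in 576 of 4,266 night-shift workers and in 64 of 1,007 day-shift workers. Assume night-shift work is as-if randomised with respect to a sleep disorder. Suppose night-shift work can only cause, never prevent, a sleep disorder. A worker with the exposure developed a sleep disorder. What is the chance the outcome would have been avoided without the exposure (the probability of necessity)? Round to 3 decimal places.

PN ≈ 0.529

p₁ = P(outcome | exposed) = 576/4266 = 0.13502
p₀ = P(outcome | unexposed) = 64/1007 = 0.063555
Under exogeneity and monotonicity, PN = (p₁ − p₀) / p₁.
PN = (0.13502 − 0.063555) / 0.13502 = 0.071466 / 0.13502 ≈ 0.5293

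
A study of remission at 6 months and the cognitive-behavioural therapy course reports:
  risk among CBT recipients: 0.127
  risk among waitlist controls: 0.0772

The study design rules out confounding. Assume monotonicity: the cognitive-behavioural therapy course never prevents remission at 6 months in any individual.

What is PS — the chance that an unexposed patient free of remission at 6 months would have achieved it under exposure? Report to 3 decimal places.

PS ≈ 0.054

Let p₁ = 0.127, p₀ = 0.0772.
Under exogeneity and monotonicity, PS = (p₁ − p₀) / (1 − p₀).
PS = (0.127 − 0.0772) / (1 − 0.0772) = 0.0498 / 0.9228 ≈ 0.0540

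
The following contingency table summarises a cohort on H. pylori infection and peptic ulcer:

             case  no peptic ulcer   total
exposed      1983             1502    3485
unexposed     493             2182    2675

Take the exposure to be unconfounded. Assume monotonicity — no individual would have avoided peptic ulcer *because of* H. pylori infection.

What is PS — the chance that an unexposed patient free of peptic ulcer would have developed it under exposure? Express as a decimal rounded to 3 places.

PS ≈ 0.472

p₁ = P(outcome | exposed) = 1983/3485 = 0.56901
p₀ = P(outcome | unexposed) = 493/2675 = 0.1843
Under exogeneity and monotonicity, PS = (p₁ − p₀)/(1 − p₀).
PS = (0.56901 − 0.1843) / 0.8157 ≈ 0.4716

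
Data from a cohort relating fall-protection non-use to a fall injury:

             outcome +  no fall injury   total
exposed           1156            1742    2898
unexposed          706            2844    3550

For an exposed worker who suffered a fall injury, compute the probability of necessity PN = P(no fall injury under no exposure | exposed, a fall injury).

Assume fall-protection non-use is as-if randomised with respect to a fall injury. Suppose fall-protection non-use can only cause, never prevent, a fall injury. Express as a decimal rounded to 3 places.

PN ≈ 0.501

p₁ = P(outcome | exposed) = 1156/2898 = 0.3989
p₀ = P(outcome | unexposed) = 706/3550 = 0.19887
Under exogeneity and monotonicity, PN = (p₁ − p₀) / p₁.
PN = (0.3989 − 0.19887) / 0.3989 = 0.20002 / 0.3989 ≈ 0.5014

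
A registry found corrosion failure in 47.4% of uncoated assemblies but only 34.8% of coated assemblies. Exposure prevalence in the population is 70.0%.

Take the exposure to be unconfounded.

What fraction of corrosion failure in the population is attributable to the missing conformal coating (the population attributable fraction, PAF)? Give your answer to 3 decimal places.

PAF ≈ 0.202

p₁ = 0.474, p₀ = 0.348.
Overall risk P(Y=1) = π·p₁ + (1−π)·p₀ = 0.7×0.474 + 0.3×0.348 = 0.4362.
Under exogeneity, PAF = [P(Y=1) − p₀] / P(Y=1).
PAF = (0.4362 − 0.348) / 0.4362 ≈ 0.2022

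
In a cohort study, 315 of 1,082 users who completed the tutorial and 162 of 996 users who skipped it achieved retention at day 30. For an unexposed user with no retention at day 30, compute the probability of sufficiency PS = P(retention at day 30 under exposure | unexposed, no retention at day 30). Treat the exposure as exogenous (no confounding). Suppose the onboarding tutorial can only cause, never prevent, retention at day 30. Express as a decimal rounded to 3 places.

PS ≈ 0.153

p₁ = P(outcome | exposed) = 315/1082 = 0.29113
p₀ = P(outcome | unexposed) = 162/996 = 0.16265
Under exogeneity and monotonicity, PS = (p₁ − p₀) / (1 − p₀).
PS = (0.29113 − 0.16265) / (1 − 0.16265) = 0.12848 / 0.83735 ≈ 0.1534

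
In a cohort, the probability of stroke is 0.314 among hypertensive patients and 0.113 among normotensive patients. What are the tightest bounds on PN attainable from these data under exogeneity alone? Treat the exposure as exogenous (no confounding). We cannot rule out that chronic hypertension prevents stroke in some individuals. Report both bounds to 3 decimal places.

0.640 ≤ PN ≤ 1.000

Let p₁ = 0.314, p₀ = 0.113.
Under exogeneity alone the bounds on PN are max{0,(p₁−p₀)/p₁} ≤ PN ≤ min{1,(1−p₀)/p₁}.
  lower = (p₁ − p₀)/p₁ = 0.201 / 0.314 ≈ 0.6401
  upper = min{1, (1 − p₀)/p₁} = 0.887 / 0.314 ≈ 2.8248 → capped at 1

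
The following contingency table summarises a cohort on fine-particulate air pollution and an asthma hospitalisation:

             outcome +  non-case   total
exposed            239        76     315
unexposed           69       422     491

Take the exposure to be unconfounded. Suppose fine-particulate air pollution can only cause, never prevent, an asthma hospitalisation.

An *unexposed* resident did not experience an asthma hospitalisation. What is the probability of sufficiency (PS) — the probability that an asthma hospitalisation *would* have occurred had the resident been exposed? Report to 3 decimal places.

p₁ = P(outcome | exposed) = 239/315 = 0.75873
p₀ = P(outcome | unexposed) = 69/491 = 0.14053
Under exogeneity and monotonicity, PS = (p₁ − p₀)/(1 − p₀).
PS = (0.75873 − 0.14053) / 0.85947 ≈ 0.7193

PS ≈ 0.719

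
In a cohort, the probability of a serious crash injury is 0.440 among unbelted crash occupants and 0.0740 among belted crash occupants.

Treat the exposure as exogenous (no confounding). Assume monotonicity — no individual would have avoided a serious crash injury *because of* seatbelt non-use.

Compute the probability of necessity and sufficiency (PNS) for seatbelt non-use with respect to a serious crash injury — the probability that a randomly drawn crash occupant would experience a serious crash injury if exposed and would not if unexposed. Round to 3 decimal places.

Let p₁ = 0.44, p₀ = 0.074.
Under exogeneity and monotonicity, PNS = p₁ − p₀.
PNS = 0.44 − 0.074 = 0.366

PNS ≈ 0.366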